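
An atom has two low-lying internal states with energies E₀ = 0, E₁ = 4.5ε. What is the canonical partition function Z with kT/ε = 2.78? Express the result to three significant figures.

Z = 1.20

Eᵢ/kT = 0, 1.6187.
Z = Σ e^(−Eᵢ/kT) = e^(−0) + e^(−1.6187) = 1.0000 + 0.19816 = 1.1982.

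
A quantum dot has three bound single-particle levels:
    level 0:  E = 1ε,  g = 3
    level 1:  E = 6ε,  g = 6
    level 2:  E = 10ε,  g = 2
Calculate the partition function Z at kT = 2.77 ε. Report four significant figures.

Z = 2.833

Eᵢ/kT = 0.361011, 2.16606, 3.61011.
Z = Σ gᵢe^(−Eᵢ/kT) = 3·e^(−0.361011) + 6·e^(−2.16606) + 2·e^(−3.61011) = 2.09091 + 0.687770 + 0.0540977 = 2.83278.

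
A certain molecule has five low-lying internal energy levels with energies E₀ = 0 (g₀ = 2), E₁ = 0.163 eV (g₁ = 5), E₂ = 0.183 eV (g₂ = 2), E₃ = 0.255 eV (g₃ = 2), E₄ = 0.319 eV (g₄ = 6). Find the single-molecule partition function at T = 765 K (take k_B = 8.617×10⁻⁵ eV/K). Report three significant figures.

Z = 2.64

k_BT = 8.617×10⁻⁵ × 765 K = 0.065920 eV.
Eᵢ/kT = 0, 2.4727, 2.7761, 3.8683, 4.8392.
Z = Σ gᵢe^(−Eᵢ/kT) = 2·e^(−0) + 5·e^(−2.4727) + 2·e^(−2.7761) + 2·e^(−3.8683) + 6·e^(−4.8392) = 2.0000 + 0.42178 + 0.12456 + 0.041788 + 0.047480 = 2.6356.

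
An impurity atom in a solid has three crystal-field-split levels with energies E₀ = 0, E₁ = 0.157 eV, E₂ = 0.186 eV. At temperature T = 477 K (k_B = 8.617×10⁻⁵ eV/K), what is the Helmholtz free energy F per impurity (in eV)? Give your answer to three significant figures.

-0.00133 eV

k_BT = 8.617×10⁻⁵ × 477 K = 0.041103 eV.
Eᵢ/kT = 0, 3.8197, 4.5252.
Z = Σ e^(−Eᵢ/kT) = e^(−0) + e^(−3.8197) + e^(−4.5252) = 1.0000 + 0.021934 + 0.010833 = 1.0328.
F = −kT ln Z = −0.041103 × ln(1.0328) = −0.041103 × 0.032274 = -0.00133 eV.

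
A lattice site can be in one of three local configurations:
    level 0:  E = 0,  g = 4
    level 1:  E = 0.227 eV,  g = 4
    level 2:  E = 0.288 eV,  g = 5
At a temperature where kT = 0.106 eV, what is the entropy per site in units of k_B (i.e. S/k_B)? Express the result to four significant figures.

1.965

Eᵢ/kT = 0, 2.14151, 2.71698.
Z = Σ gᵢe^(−Eᵢ/kT) = 4·e^(−0) + 4·e^(−2.14151) + 5·e^(−2.71698) = 4.00000 + 0.469909 + 0.330370 = 4.80028.
⟨E⟩ = Σ EᵢPᵢ = 0.0420425 eV.
S/k_B = ln Z + ⟨E⟩/kT = ln(4.80028) + 0.0420425/0.106 = 1.56867 + 0.396627 = 1.965.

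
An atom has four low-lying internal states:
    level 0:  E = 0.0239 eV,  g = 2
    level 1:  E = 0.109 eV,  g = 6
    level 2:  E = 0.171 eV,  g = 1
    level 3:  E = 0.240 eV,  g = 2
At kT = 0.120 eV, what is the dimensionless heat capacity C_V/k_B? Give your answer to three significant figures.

Eᵢ/kT = 0.19917, 0.90833, 1.4250, 2.0000.
Z = Σ gᵢe^(−Eᵢ/kT) = 2·e^(−0.19917) + 6·e^(−0.90833) + 1·e^(−1.4250) + 2·e^(−2.0000) = 1.6388 + 2.4192 + 0.24051 + 0.27067 = 4.5692.
⟨E⟩ = 0.089501 eV, ⟨E²⟩ = 0.011447 eV².
C_V/k_B = (⟨E²⟩ − ⟨E⟩²)/(kT)² = (0.011447 − 0.0080104)/0.014400 = 0.239.

0.239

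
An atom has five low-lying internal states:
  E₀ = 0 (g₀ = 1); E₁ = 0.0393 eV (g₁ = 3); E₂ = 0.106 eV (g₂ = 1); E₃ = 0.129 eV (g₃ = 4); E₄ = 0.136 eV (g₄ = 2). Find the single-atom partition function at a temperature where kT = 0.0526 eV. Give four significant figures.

Eᵢ/kT = 0, 0.747148, 2.01521, 2.45247, 2.58555.
Z = Σ gᵢe^(−Eᵢ/kT) = 1·e^(−0) + 3·e^(−0.747148) + 1·e^(−2.01521) + 4·e^(−2.45247) + 2·e^(−2.58555) = 1.00000 + 1.42115 + 0.133292 + 0.344323 + 0.150709 = 3.04947.

Z = 3.049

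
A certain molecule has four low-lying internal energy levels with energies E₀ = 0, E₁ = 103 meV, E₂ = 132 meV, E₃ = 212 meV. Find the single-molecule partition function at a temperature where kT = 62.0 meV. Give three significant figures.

Eᵢ/kT = 0, 1.6613, 2.1290, 3.4194.
Z = Σ e^(−Eᵢ/kT) = e^(−0) + e^(−1.6613) + e^(−2.1290) + e^(−3.4194) = 1.0000 + 0.18989 + 0.11896 + 0.032732 = 1.3416.

Z = 1.34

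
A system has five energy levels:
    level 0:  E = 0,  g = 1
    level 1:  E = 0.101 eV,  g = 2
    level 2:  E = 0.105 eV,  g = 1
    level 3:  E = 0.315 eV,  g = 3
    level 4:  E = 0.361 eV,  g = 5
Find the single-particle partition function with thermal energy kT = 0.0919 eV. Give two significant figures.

Z = 2.2

Eᵢ/kT = 0, 1.099, 1.143, 3.428, 3.928.
Z = Σ gᵢe^(−Eᵢ/kT) = 1·e^(−0) + 2·e^(−1.099) + 1·e^(−1.143) + 3·e^(−3.428) + 5·e^(−3.928) = 1.000 + 0.6664 + 0.3189 + 0.09736 + 0.09841 = 2.181.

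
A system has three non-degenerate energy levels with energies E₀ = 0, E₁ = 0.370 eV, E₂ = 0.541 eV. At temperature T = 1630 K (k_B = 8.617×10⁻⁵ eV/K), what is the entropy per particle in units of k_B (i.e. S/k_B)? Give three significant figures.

k_BT = 8.617×10⁻⁵ × 1630 K = 0.14046 eV.
Eᵢ/kT = 0, 2.6342, 3.8516.
Z = Σ e^(−Eᵢ/kT) = e^(−0) + e^(−2.6342) + e^(−3.8516) = 1.0000 + 0.071776 + 0.021246 = 1.0930.
⟨E⟩ = Σ EᵢPᵢ = 0.034814 eV.
S/k_B = ln Z + ⟨E⟩/kT = ln(1.0930) + 0.034814/0.14046 = 0.088926 + 0.24786 = 0.337.

0.337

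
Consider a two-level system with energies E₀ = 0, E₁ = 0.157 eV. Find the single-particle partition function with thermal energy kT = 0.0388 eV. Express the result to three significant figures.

Z = 1.02

Eᵢ/kT = 0, 4.0464.
Z = Σ e^(−Eᵢ/kT) = e^(−0) + e^(−4.0464) = 1.0000 + 0.017485 = 1.0175.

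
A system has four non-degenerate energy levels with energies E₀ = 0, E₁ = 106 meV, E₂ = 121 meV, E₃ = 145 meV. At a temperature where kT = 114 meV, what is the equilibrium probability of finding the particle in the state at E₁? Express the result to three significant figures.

Eᵢ/kT = 0, 0.92982, 1.0614, 1.2719.
Z = Σ e^(−Eᵢ/kT) = e^(−0) + e^(−0.92982) + e^(−1.0614) + e^(−1.2719) = 1.0000 + 0.39462 + 0.34597 + 0.28030 = 2.0209.
P₁ = e^(−E₁/kT) / Z = 0.39462/2.0209 = 0.195.

0.195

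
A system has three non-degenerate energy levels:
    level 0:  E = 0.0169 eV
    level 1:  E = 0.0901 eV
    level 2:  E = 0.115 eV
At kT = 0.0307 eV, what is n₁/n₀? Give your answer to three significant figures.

n₁/n₀ = exp[−(E₁−E₀)/kT] = exp(−(0.0732 eV)/(0.0307 eV)) = exp(-2.3844) = 0.0921.

0.0921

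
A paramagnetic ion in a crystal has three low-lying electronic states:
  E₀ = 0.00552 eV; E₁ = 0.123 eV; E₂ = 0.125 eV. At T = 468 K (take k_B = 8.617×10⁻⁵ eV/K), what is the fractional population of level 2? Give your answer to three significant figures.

k_BT = 8.617×10⁻⁵ × 468 K = 0.040328 eV.
Eᵢ/kT = 0.13688, 3.0500, 3.0996.
Z = Σ e^(−Eᵢ/kT) = e^(−0.13688) + e^(−3.0500) + e^(−3.0996) = 0.87207 + 0.047359 + 0.045067 = 0.96450.
P₂ = e^(−E₂/kT) / Z = 0.045067/0.96450 = 0.0467.

0.0467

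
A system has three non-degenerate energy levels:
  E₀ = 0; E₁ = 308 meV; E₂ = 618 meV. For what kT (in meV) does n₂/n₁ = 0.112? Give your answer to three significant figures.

142 meV

n₂/n₁ = exp[−(E₂−E₁)/kT] = 0.112.
⇒ (E₂−E₁)/kT = ln(1/0.112) = ln(8.9286) = 2.1893.
kT = 310 meV / 2.1893 = 142 meV.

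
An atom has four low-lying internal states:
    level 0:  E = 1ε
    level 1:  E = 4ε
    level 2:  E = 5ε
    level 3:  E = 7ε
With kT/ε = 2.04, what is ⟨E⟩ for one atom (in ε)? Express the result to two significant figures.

Eᵢ/kT = 0.4902, 1.961, 2.451, 3.431.
Z = Σ e^(−Eᵢ/kT) = e^(−0.4902) + e^(−1.961) + e^(−2.451) + e^(−3.431) = 0.6125 + 0.1407 + 0.08621 + 0.03235 = 0.8718.
⟨E⟩ = Σ Eᵢ e^(−Eᵢ/kT) / Z = (1·0.6125 + 4·0.1407 + 5·0.08621 + 7·0.03235) / 0.8718 = 2.1 ε.

2.1 ε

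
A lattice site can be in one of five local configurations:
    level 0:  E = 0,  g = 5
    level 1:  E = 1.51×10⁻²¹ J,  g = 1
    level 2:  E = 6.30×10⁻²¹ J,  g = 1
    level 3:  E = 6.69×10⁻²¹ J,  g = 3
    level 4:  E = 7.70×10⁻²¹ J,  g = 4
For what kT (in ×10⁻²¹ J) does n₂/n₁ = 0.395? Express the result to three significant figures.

n₂/n₁ = (g₂/g₁) exp[−(E₂−E₁)/kT] = 0.395.
⇒ (E₂−E₁)/kT = ln((1/1)/0.395) = ln(2.5316) = 0.92885.
kT = 4.79 ×10⁻²¹ J / 0.92885 = 5.16 ×10⁻²¹ J.

5.16 ×10⁻²¹ J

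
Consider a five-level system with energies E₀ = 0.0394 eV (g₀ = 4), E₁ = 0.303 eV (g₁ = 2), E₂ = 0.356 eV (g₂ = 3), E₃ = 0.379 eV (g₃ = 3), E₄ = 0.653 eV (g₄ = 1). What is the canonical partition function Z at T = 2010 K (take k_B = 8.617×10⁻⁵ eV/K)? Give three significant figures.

k_BT = 8.617×10⁻⁵ × 2010 K = 0.17320 eV.
Eᵢ/kT = 0.22748, 1.7494, 2.0554, 2.1882, 3.7702.
Z = Σ gᵢe^(−Eᵢ/kT) = 4·e^(−0.22748) + 2·e^(−1.7494) + 3·e^(−2.0554) + 3·e^(−2.1882) + 1·e^(−3.7702) = 3.1862 + 0.34776 + 0.38412 + 0.33636 + 0.023047 = 4.2775.

Z = 4.28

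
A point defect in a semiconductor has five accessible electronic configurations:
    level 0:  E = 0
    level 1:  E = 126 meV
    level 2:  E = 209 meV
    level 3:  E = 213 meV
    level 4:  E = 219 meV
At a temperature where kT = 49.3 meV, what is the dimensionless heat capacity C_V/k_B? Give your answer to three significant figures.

Eᵢ/kT = 0, 2.5558, 4.2394, 4.3205, 4.4422.
Z = Σ e^(−Eᵢ/kT) = e^(−0) + e^(−2.5558) + e^(−4.2394) + e^(−4.3205) + e^(−4.4422) = 1.0000 + 0.077630 + 0.014416 + 0.013293 + 0.011770 = 1.1171.
⟨E⟩ = 16.295 meV, ⟨E²⟩ = 2712.2 meV².
C_V/k_B = (⟨E²⟩ − ⟨E⟩²)/(kT)² = (2712.2 − 265.53)/2430.5 = 1.01.

1.01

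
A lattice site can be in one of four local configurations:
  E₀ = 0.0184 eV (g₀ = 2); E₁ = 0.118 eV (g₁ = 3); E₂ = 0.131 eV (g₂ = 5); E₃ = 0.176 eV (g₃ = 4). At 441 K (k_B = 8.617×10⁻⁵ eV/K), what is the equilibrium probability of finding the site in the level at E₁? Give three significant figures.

k_BT = 8.617×10⁻⁵ × 441 K = 0.038001 eV.
Eᵢ/kT = 0.48420, 3.1052, 3.4473, 4.6315.
Z = Σ gᵢe^(−Eᵢ/kT) = 2·e^(−0.48420) + 3·e^(−3.1052) + 5·e^(−3.4473) + 4·e^(−4.6315) = 1.2324 + 0.13445 + 0.15916 + 0.038961 = 1.5650.
P₁ = g₁ e^(−E₁/kT) / Z = 0.13445/1.5650 = 0.0859.

0.0859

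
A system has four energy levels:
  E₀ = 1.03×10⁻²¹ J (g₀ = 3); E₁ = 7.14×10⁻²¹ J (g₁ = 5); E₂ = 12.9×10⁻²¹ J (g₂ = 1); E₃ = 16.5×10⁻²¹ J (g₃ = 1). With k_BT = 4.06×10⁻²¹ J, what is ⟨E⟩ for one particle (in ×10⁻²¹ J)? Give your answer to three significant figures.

2.88 ×10⁻²¹ J

Eᵢ/kT = 0.25369, 1.7586, 3.1773, 4.0640.
Z = Σ gᵢe^(−Eᵢ/kT) = 3·e^(−0.25369) + 5·e^(−1.7586) + 1·e^(−3.1773) + 1·e^(−4.0640) = 2.3278 + 0.86143 + 0.041698 + 0.017180 = 3.2481.
⟨E⟩ = Σ Eᵢ gᵢe^(−Eᵢ/kT) / Z = (1.03·2.3278 + 7.14·0.86143 + 12.9·0.041698 + 16.5·0.017180) / 3.2481 = 2.88 ×10⁻²¹ J.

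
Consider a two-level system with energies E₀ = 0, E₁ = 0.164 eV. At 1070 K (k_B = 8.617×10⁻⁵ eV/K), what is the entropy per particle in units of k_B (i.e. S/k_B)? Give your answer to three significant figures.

0.413

k_BT = 8.617×10⁻⁵ × 1070 K = 0.092202 eV.
Eᵢ/kT = 0, 1.7787.
Z = Σ e^(−Eᵢ/kT) = e^(−0) + e^(−1.7787) = 1.0000 + 0.16886 = 1.1689.
⟨E⟩ = Σ EᵢPᵢ = 0.023692 eV.
S/k_B = ln Z + ⟨E⟩/kT = ln(1.1689) + 0.023692/0.092202 = 0.15606 + 0.25696 = 0.413.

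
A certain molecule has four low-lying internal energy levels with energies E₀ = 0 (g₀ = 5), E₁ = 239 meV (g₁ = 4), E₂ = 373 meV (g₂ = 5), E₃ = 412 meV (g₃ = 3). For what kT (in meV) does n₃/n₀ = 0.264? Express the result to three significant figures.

502 meV

n₃/n₀ = (g₃/g₀) exp[−(E₃−E₀)/kT] = 0.264.
⇒ (E₃−E₀)/kT = ln((3/5)/0.264) = ln(2.2727) = 0.82097.
kT = 412 meV / 0.82097 = 502 meV.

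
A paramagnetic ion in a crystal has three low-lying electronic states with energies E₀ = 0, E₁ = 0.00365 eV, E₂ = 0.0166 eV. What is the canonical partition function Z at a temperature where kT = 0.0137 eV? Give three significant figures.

Z = 2.06

Eᵢ/kT = 0, 0.26642, 1.2117.
Z = Σ e^(−Eᵢ/kT) = e^(−0) + e^(−0.26642) + e^(−1.2117) = 1.0000 + 0.76612 + 0.29769 = 2.0638.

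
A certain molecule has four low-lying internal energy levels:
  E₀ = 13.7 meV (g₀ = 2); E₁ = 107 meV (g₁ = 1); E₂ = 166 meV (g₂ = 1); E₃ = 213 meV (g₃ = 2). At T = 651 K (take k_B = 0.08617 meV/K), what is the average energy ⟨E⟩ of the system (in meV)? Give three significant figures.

30.6 meV

k_BT = 0.08617 × 651 K = 56.097 meV.
Eᵢ/kT = 0.24422, 1.9074, 2.9592, 3.7970.
Z = Σ gᵢe^(−Eᵢ/kT) = 2·e^(−0.24422) + 1·e^(−1.9074) + 1·e^(−2.9592) + 2·e^(−3.7970) = 1.5666 + 0.14847 + 0.051860 + 0.044876 = 1.8118.
⟨E⟩ = Σ Eᵢ gᵢe^(−Eᵢ/kT) / Z = (13.7·1.5666 + 107·0.14847 + 166·0.051860 + 213·0.044876) / 1.8118 = 30.6 meV.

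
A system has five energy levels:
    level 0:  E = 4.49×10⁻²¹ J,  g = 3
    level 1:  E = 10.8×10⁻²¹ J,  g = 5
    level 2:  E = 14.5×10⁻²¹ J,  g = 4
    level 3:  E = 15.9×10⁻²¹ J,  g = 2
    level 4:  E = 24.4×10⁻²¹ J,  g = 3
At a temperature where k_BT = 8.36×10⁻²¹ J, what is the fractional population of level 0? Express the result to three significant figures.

0.408

Eᵢ/kT = 0.53708, 1.2919, 1.7344, 1.9019, 2.9187.
Z = Σ gᵢe^(−Eᵢ/kT) = 3·e^(−0.53708) + 5·e^(−1.2919) + 4·e^(−1.7344) + 2·e^(−1.9019) + 3·e^(−2.9187) = 1.7534 + 1.3737 + 0.70602 + 0.29857 + 0.16201 = 4.2937.
P₀ = g₀ e^(−E₀/kT) / Z = 1.7534/4.2937 = 0.408.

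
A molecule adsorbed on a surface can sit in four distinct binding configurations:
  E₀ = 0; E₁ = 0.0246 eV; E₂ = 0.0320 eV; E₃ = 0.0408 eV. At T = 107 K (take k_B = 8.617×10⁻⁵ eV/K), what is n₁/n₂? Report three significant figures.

k_BT = 8.617×10⁻⁵ × 107 K = 0.0092202 eV.
n₁/n₂ = exp[−(E₁−E₂)/kT] = exp(−(-0.0074 eV)/(0.0092202 eV)) = exp(0.80259) = 2.23.

2.23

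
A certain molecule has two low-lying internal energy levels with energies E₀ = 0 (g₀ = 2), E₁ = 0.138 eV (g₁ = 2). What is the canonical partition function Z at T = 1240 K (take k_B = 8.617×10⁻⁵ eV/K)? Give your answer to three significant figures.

Z = 2.55

k_BT = 8.617×10⁻⁵ × 1240 K = 0.10685 eV.
Eᵢ/kT = 0, 1.2915.
Z = Σ gᵢe^(−Eᵢ/kT) = 2·e^(−0) + 2·e^(−1.2915) = 2.0000 + 0.54972 = 2.5497.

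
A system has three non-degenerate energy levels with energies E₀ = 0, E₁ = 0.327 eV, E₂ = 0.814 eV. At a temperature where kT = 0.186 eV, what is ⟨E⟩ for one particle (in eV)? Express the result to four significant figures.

0.05621 eV

Eᵢ/kT = 0, 1.75806, 4.37634.
Z = Σ e^(−Eᵢ/kT) = e^(−0) + e^(−1.75806) + e^(−4.37634) = 1.00000 + 0.172379 + 0.0125713 = 1.18495.
⟨E⟩ = Σ Eᵢ e^(−Eᵢ/kT) / Z = (0·1.00000 + 0.327·0.172379 + 0.814·0.0125713) / 1.18495 = 0.05621 eV.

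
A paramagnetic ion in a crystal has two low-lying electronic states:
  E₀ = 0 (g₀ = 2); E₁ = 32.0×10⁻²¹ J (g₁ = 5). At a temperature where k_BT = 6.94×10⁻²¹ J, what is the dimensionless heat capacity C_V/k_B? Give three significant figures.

0.503

Eᵢ/kT = 0, 4.6110.
Z = Σ gᵢe^(−Eᵢ/kT) = 2·e^(−0) + 5·e^(−4.6110) = 2.0000 + 0.049709 = 2.0497.
⟨E⟩ = 0.77606, ⟨E²⟩ = 24.834.
C_V/k_B = (⟨E²⟩ − ⟨E⟩²)/(kT)² = (24.834 − 0.60227)/48.164 = 0.503.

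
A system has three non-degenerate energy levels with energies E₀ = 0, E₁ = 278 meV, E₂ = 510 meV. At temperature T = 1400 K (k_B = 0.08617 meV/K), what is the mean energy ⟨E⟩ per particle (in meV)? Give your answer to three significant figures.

k_BT = 0.08617 × 1400 K = 120.64 meV.
Eᵢ/kT = 0, 2.3044, 4.2275.
Z = Σ e^(−Eᵢ/kT) = e^(−0) + e^(−2.3044) + e^(−4.2275) = 1.0000 + 0.099819 + 0.014589 = 1.1144.
⟨E⟩ = Σ Eᵢ e^(−Eᵢ/kT) / Z = (0·1.0000 + 278·0.099819 + 510·0.014589) / 1.1144 = 31.6 meV.

31.6 meV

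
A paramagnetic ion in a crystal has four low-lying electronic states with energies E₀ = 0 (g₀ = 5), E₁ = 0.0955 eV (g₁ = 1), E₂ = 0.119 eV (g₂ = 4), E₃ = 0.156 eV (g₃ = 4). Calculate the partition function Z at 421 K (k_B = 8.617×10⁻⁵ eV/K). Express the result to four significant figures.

k_BT = 8.617×10⁻⁵ × 421 K = 0.0362776 eV.
Eᵢ/kT = 0, 2.63248, 3.28026, 4.30017.
Z = Σ gᵢe^(−Eᵢ/kT) = 5·e^(−0) + 1·e^(−2.63248) + 4·e^(−3.28026) + 4·e^(−4.30017) = 5.00000 + 0.0718999 + 0.150474 + 0.0542650 = 5.27664.

Z = 5.277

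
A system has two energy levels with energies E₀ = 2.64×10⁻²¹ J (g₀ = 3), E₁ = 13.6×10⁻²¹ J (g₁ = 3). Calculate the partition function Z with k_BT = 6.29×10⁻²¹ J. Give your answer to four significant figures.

Eᵢ/kT = 0.419714, 2.16216.
Z = Σ gᵢe^(−Eᵢ/kT) = 3·e^(−0.419714) + 3·e^(−2.16216) = 1.97170 + 0.345229 = 2.31693.

Z = 2.317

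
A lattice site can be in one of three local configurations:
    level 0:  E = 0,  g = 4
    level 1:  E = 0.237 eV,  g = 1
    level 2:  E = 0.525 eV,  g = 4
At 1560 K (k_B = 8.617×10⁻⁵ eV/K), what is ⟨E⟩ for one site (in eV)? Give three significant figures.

0.0195 eV

k_BT = 8.617×10⁻⁵ × 1560 K = 0.13443 eV.
Eᵢ/kT = 0, 1.7630, 3.9054.
Z = Σ gᵢe^(−Eᵢ/kT) = 4·e^(−0) + 1·e^(−1.7630) + 4·e^(−3.9054) = 4.0000 + 0.17153 + 0.080532 = 4.2521.
⟨E⟩ = Σ Eᵢ gᵢe^(−Eᵢ/kT) / Z = (0·4.0000 + 0.237·0.17153 + 0.525·0.080532) / 4.2521 = 0.0195 eV.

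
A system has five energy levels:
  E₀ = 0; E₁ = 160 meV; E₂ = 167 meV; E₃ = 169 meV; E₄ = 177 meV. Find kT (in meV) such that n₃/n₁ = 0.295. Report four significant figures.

7.372 meV

n₃/n₁ = exp[−(E₃−E₁)/kT] = 0.295.
⇒ (E₃−E₁)/kT = ln(1/0.295) = ln(3.38983) = 1.22078.
kT = 9 meV / 1.22078 = 7.372 meV.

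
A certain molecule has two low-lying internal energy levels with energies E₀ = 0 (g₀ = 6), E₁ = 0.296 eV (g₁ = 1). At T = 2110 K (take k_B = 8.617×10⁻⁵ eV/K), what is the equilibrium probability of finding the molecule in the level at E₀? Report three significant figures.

k_BT = 8.617×10⁻⁵ × 2110 K = 0.18182 eV.
Eᵢ/kT = 0, 1.6280.
Z = Σ gᵢe^(−Eᵢ/kT) = 6·e^(−0) + 1·e^(−1.6280) = 6.0000 + 0.19632 = 6.1963.
P₀ = g₀ e^(−E₀/kT) / Z = 6.0000/6.1963 = 0.968.

0.968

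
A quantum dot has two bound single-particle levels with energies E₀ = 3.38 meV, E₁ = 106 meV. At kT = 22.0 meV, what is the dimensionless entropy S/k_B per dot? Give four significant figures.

0.05293

Eᵢ/kT = 0.153636, 4.81818.
Z = Σ e^(−Eᵢ/kT) = e^(−0.153636) + e^(−4.81818) = 0.857584 + 0.00808148 = 0.865665.
⟨E⟩ = Σ EᵢPᵢ = 4.33802 meV.
S/k_B = ln Z + ⟨E⟩/kT = ln(0.865665) + 4.33802/22.0 = -0.144257 + 0.197183 = 0.05293.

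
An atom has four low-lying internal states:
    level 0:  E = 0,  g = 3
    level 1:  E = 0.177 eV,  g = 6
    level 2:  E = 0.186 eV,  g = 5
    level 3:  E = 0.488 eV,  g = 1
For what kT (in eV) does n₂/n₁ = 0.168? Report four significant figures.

n₂/n₁ = (g₂/g₁) exp[−(E₂−E₁)/kT] = 0.168.
⇒ (E₂−E₁)/kT = ln((5/6)/0.168) = ln(4.96032) = 1.60147.
kT = 0.009 eV / 1.60147 = 0.005620 eV.

0.005620 eV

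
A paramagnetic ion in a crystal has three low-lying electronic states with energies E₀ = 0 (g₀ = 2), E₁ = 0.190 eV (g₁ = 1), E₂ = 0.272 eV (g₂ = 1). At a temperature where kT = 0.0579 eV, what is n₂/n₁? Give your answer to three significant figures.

n₂/n₁ = (g₂/g₁) exp[−(E₂−E₁)/kT] = (1/1) × exp(−(0.082 eV)/(0.0579 eV)) = (1/1) × exp(-1.4162) = 0.243.

0.243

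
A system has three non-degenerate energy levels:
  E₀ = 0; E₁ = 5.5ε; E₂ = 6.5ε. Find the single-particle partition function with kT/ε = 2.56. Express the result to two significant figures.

Eᵢ/kT = 0, 2.148, 2.539.
Z = Σ e^(−Eᵢ/kT) = e^(−0) + e^(−2.148) + e^(−2.539) = 1.000 + 0.1167 + 0.07895 = 1.196.

Z = 1.2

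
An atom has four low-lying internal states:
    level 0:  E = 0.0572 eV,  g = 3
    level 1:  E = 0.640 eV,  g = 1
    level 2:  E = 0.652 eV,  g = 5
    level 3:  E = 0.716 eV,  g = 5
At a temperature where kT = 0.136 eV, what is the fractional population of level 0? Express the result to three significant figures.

Eᵢ/kT = 0.42059, 4.7059, 4.7941, 5.2647.
Z = Σ gᵢe^(−Eᵢ/kT) = 3·e^(−0.42059) + 1·e^(−4.7059) + 5·e^(−4.7941) + 5·e^(−5.2647) = 1.9700 + 0.0090418 + 0.041392 + 0.025855 = 2.0463.
P₀ = g₀ e^(−E₀/kT) / Z = 1.9700/2.0463 = 0.963.

0.963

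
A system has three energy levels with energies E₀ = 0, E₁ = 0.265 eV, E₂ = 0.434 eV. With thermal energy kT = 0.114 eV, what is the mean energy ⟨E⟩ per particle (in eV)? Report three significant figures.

Eᵢ/kT = 0, 2.3246, 3.8070.
Z = Σ e^(−Eᵢ/kT) = e^(−0) + e^(−2.3246) + e^(−3.8070) = 1.0000 + 0.097823 + 0.022215 = 1.1200.
⟨E⟩ = Σ Eᵢ e^(−Eᵢ/kT) / Z = (0·1.0000 + 0.265·0.097823 + 0.434·0.022215) / 1.1200 = 0.0318 eV.

0.0318 eV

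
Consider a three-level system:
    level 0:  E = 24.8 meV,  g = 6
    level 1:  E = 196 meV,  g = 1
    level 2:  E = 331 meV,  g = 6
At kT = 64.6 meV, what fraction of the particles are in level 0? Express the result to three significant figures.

Eᵢ/kT = 0.38390, 3.0341, 5.1238.
Z = Σ gᵢe^(−Eᵢ/kT) = 6·e^(−0.38390) + 1·e^(−3.0341) + 6·e^(−5.1238) = 4.0872 + 0.048118 + 0.035720 = 4.1710.
P₀ = g₀ e^(−E₀/kT) / Z = 4.0872/4.1710 = 0.980.

0.980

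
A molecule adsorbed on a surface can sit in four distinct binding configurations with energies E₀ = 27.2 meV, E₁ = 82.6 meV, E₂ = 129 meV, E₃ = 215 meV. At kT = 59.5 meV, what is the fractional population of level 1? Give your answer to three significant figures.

0.244

Eᵢ/kT = 0.45714, 1.3882, 2.1681, 3.6134.
Z = Σ e^(−Eᵢ/kT) = e^(−0.45714) + e^(−1.3882) + e^(−2.1681) + e^(−3.6134) = 0.63309 + 0.24952 + 0.11439 + 0.026960 = 1.0240.
P₁ = e^(−E₁/kT) / Z = 0.24952/1.0240 = 0.244.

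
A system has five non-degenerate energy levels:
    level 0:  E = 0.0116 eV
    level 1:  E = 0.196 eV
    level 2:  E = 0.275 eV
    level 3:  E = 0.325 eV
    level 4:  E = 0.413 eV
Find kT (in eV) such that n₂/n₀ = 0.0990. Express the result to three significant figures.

0.114 eV

n₂/n₀ = exp[−(E₂−E₀)/kT] = 0.0990.
⇒ (E₂−E₀)/kT = ln(1/0.0990) = ln(10.101) = 2.3126.
kT = 0.2634 eV / 2.3126 = 0.114 eV.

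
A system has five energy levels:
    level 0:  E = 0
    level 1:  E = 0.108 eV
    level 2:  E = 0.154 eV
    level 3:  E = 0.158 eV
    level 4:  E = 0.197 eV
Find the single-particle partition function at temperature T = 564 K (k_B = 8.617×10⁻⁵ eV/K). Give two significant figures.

Z = 1.2

k_BT = 8.617×10⁻⁵ × 564 K = 0.04860 eV.
Eᵢ/kT = 0, 2.222, 3.169, 3.251, 4.053.
Z = Σ e^(−Eᵢ/kT) = e^(−0) + e^(−2.222) + e^(−3.169) + e^(−3.251) + e^(−4.053) = 1.000 + 0.1084 + 0.04205 + 0.03874 + 0.01737 = 1.207.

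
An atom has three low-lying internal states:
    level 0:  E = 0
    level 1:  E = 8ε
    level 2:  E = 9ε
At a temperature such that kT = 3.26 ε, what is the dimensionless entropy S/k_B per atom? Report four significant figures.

Eᵢ/kT = 0, 2.45399, 2.76074.
Z = Σ e^(−Eᵢ/kT) = e^(−0) + e^(−2.45399) + e^(−2.76074) = 1.00000 + 0.0859500 + 0.0632449 = 1.14919.
⟨E⟩ = Σ EᵢPᵢ = 1.09364 ε.
S/k_B = ln Z + ⟨E⟩/kT = ln(1.14919) + 1.09364/3.26 = 0.139057 + 0.335472 = 0.4745.

0.4745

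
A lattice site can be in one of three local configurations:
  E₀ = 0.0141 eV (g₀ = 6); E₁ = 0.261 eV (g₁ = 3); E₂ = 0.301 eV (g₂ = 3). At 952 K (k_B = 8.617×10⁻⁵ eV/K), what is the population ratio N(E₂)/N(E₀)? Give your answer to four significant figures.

0.01514

k_BT = 8.617×10⁻⁵ × 952 K = 0.0820338 eV.
n₂/n₀ = (g₂/g₀) exp[−(E₂−E₀)/kT] = (3/6) × exp(−(0.2869 eV)/(0.0820338 eV)) = (3/6) × exp(-3.49734) = 0.01514.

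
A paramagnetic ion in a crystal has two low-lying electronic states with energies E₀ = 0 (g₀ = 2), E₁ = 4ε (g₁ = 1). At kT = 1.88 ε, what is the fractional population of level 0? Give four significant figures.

Eᵢ/kT = 0, 2.12766.
Z = Σ gᵢe^(−Eᵢ/kT) = 2·e^(−0) + 1·e^(−2.12766) = 2.00000 + 0.119116 = 2.11912.
P₀ = g₀ e^(−E₀/kT) / Z = 2.00000/2.11912 = 0.9438.

0.9438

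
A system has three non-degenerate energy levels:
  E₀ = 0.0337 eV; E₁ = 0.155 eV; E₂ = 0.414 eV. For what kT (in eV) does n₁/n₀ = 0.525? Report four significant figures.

n₁/n₀ = exp[−(E₁−E₀)/kT] = 0.525.
⇒ (E₁−E₀)/kT = ln(1/0.525) = ln(1.90476) = 0.644356.
kT = 0.1213 eV / 0.644356 = 0.1882 eV.

0.1882 eV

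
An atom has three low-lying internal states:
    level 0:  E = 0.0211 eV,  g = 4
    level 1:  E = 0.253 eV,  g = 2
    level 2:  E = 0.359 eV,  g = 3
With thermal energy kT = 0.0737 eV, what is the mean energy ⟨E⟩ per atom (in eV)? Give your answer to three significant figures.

Eᵢ/kT = 0.28630, 3.4328, 4.8711.
Z = Σ gᵢe^(−Eᵢ/kT) = 4·e^(−0.28630) + 2·e^(−3.4328) + 3·e^(−4.8711) = 3.0041 + 0.064593 + 0.022995 = 3.0917.
⟨E⟩ = Σ Eᵢ gᵢe^(−Eᵢ/kT) / Z = (0.0211·3.0041 + 0.253·0.064593 + 0.359·0.022995) / 3.0917 = 0.0285 eV.

0.0285 eV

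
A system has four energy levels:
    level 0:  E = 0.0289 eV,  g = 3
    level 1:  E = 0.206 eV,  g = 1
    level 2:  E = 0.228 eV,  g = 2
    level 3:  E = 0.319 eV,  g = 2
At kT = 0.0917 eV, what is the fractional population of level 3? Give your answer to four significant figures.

0.02445

Eᵢ/kT = 0.315158, 2.24646, 2.48637, 3.47874.
Z = Σ gᵢe^(−Eᵢ/kT) = 3·e^(−0.315158) + 1·e^(−2.24646) + 2·e^(−2.48637) + 2·e^(−3.47874) = 2.18902 + 0.105773 + 0.166423 + 0.0616925 = 2.52291.
P₃ = g₃ e^(−E₃/kT) / Z = 0.0616925/2.52291 = 0.02445.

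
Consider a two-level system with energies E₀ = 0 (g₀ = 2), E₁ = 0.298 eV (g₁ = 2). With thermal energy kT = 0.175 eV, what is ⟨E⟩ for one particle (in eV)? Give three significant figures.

0.0459 eV

Eᵢ/kT = 0, 1.7029.
Z = Σ gᵢe^(−Eᵢ/kT) = 2·e^(−0) + 2·e^(−1.7029) = 2.0000 + 0.36431 = 2.3643.
⟨E⟩ = Σ Eᵢ gᵢe^(−Eᵢ/kT) / Z = (0·2.0000 + 0.298·0.36431) / 2.3643 = 0.0459 eV.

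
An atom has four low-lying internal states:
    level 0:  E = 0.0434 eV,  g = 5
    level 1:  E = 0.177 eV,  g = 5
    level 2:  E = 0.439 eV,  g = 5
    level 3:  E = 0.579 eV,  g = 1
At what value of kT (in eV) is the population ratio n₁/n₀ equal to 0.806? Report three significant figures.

n₁/n₀ = (g₁/g₀) exp[−(E₁−E₀)/kT] = 0.806.
⇒ (E₁−E₀)/kT = ln((5/5)/0.806) = ln(1.2407) = 0.21568.
kT = 0.1336 eV / 0.21568 = 0.619 eV.

0.619 eV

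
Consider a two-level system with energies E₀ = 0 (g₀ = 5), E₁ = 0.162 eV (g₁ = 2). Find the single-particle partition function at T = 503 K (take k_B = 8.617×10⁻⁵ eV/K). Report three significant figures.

k_BT = 8.617×10⁻⁵ × 503 K = 0.043344 eV.
Eᵢ/kT = 0, 3.7375.
Z = Σ gᵢe^(−Eᵢ/kT) = 5·e^(−0) + 2·e^(−3.7375) = 5.0000 + 0.047627 = 5.0476.

Z = 5.05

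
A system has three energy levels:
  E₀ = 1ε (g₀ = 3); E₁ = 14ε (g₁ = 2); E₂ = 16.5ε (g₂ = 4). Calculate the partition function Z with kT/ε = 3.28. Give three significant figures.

Eᵢ/kT = 0.30488, 4.2683, 5.0305.
Z = Σ gᵢe^(−Eᵢ/kT) = 3·e^(−0.30488) + 2·e^(−4.2683) + 4·e^(−5.0305) = 2.2116 + 0.028011 + 0.026142 = 2.2658.

Z = 2.27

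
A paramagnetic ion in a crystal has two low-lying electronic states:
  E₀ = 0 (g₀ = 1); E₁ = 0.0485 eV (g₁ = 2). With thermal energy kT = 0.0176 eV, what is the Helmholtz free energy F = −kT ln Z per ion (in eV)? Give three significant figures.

Eᵢ/kT = 0, 2.7557.
Z = Σ gᵢe^(−Eᵢ/kT) = 1·e^(−0) + 2·e^(−2.7557) = 1.0000 + 0.12713 = 1.1271.
F = −kT ln Z = −0.0176 × ln(1.1271) = −0.0176 × 0.11965 = -0.00211 eV.

-0.00211 eV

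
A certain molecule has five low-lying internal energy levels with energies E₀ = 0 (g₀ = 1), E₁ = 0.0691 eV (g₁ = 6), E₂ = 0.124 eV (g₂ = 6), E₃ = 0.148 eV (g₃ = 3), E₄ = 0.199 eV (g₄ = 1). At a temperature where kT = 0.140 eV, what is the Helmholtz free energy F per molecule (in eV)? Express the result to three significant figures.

-0.298 eV

Eᵢ/kT = 0, 0.49357, 0.88571, 1.0571, 1.4214.
Z = Σ gᵢe^(−Eᵢ/kT) = 1·e^(−0) + 6·e^(−0.49357) + 6·e^(−0.88571) + 3·e^(−1.0571) + 1·e^(−1.4214) = 1.0000 + 3.6627 + 2.4745 + 1.0424 + 0.24138 = 8.4210.
F = −kT ln Z = −0.140 × ln(8.4210) = −0.140 × 2.1307 = -0.298 eV.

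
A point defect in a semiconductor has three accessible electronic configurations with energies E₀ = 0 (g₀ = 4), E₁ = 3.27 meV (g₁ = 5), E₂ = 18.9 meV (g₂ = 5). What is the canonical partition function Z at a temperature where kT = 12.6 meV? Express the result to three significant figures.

Eᵢ/kT = 0, 0.25952, 1.5000.
Z = Σ gᵢe^(−Eᵢ/kT) = 4·e^(−0) + 5·e^(−0.25952) + 5·e^(−1.5000) = 4.0000 + 3.8571 + 1.1157 = 8.9728.

Z = 8.97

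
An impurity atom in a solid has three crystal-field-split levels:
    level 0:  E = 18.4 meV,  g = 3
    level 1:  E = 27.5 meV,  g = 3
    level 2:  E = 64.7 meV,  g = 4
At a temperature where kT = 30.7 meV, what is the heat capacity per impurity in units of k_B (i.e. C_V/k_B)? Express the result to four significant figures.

0.2547

Eᵢ/kT = 0.599349, 0.895765, 2.10749.
Z = Σ gᵢe^(−Eᵢ/kT) = 3·e^(−0.599349) + 3·e^(−0.895765) + 4·e^(−2.10749) = 1.64751 + 1.22489 + 0.486171 = 3.35857.
⟨E⟩ = 28.4210 meV, ⟨E²⟩ = 1047.84 meV².
C_V/k_B = (⟨E²⟩ − ⟨E⟩²)/(kT)² = (1047.84 − 807.753)/942.490 = 0.2547.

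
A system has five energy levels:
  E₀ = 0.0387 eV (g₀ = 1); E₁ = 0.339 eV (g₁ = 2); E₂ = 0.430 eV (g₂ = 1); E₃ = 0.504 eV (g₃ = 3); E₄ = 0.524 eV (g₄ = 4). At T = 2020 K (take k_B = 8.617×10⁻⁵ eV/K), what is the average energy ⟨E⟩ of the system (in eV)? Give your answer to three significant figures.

k_BT = 8.617×10⁻⁵ × 2020 K = 0.17406 eV.
Eᵢ/kT = 0.22234, 1.9476, 2.4704, 2.8956, 3.0105.
Z = Σ gᵢe^(−Eᵢ/kT) = 1·e^(−0.22234) + 2·e^(−1.9476) + 1·e^(−2.4704) + 3·e^(−2.8956) + 4·e^(−3.0105) = 0.80064 + 0.28523 + 0.084551 + 0.16580 + 0.19707 = 1.5333.
⟨E⟩ = Σ Eᵢ gᵢe^(−Eᵢ/kT) / Z = (0.0387·0.80064 + 0.339·0.28523 + 0.430·0.084551 + 0.504·0.16580 + 0.524·0.19707) / 1.5333 = 0.229 eV.

0.229 eV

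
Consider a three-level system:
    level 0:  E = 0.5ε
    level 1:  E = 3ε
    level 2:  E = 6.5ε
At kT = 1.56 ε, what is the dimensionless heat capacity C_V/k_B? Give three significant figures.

0.572

Eᵢ/kT = 0.32051, 1.9231, 4.1667.
Z = Σ e^(−Eᵢ/kT) = e^(−0.32051) + e^(−1.9231) + e^(−4.1667) = 0.72578 + 0.14615 + 0.015503 = 0.88743.
⟨E⟩ = 1.0165 ε, ⟨E²⟩ = 2.4248 ε².
C_V/k_B = (⟨E²⟩ − ⟨E⟩²)/(kT)² = (2.4248 − 1.0333)/2.4336 = 0.572.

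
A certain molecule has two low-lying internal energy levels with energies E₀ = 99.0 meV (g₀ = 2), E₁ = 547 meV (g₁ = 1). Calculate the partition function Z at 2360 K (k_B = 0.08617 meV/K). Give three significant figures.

Z = 1.30

k_BT = 0.08617 × 2360 K = 203.36 meV.
Eᵢ/kT = 0.48682, 2.6898.
Z = Σ gᵢe^(−Eᵢ/kT) = 2·e^(−0.48682) + 1·e^(−2.6898) = 1.2292 + 0.067895 = 1.2971.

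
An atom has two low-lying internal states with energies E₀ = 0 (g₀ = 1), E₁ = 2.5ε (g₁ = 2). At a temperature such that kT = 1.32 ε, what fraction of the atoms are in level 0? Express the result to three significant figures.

0.769

Eᵢ/kT = 0, 1.8939.
Z = Σ gᵢe^(−Eᵢ/kT) = 1·e^(−0) + 2·e^(−1.8939) = 1.0000 + 0.30097 = 1.3010.
P₀ = g₀ e^(−E₀/kT) / Z = 1.0000/1.3010 = 0.769.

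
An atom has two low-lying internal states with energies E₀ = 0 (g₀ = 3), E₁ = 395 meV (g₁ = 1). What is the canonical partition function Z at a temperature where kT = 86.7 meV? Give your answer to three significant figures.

Eᵢ/kT = 0, 4.5559.
Z = Σ gᵢe^(−Eᵢ/kT) = 3·e^(−0) + 1·e^(−4.5559) = 3.0000 + 0.010505 = 3.0105.

Z = 3.01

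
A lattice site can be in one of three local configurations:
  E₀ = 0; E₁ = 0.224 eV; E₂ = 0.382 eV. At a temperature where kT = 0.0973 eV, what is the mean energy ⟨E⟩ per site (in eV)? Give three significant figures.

0.0267 eV

Eᵢ/kT = 0, 2.3022, 3.9260.
Z = Σ e^(−Eᵢ/kT) = e^(−0) + e^(−2.3022) + e^(−3.9260) = 1.0000 + 0.10004 + 0.019722 = 1.1198.
⟨E⟩ = Σ Eᵢ e^(−Eᵢ/kT) / Z = (0·1.0000 + 0.224·0.10004 + 0.382·0.019722) / 1.1198 = 0.0267 eV.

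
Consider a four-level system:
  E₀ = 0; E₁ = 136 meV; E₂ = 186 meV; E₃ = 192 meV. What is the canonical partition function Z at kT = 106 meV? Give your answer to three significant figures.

Eᵢ/kT = 0, 1.2830, 1.7547, 1.8113.
Z = Σ e^(−Eᵢ/kT) = e^(−0) + e^(−1.2830) + e^(−1.7547) + e^(−1.8113) = 1.0000 + 0.27720 + 0.17296 + 0.16344 = 1.6136.

Z = 1.61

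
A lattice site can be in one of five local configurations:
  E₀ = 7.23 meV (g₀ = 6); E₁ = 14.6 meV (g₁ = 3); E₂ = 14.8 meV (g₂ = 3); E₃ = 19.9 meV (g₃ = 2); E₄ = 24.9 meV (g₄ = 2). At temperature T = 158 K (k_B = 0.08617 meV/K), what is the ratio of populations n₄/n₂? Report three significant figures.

k_BT = 0.08617 × 158 K = 13.615 meV.
n₄/n₂ = (g₄/g₂) exp[−(E₄−E₂)/kT] = (2/3) × exp(−(10.1 meV)/(13.615 meV)) = (2/3) × exp(-0.74183) = 0.317.

0.317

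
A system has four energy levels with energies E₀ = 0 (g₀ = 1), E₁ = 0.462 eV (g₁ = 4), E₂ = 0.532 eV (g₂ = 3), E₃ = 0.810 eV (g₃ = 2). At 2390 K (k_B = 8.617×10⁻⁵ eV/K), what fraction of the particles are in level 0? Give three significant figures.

0.592

k_BT = 8.617×10⁻⁵ × 2390 K = 0.20595 eV.
Eᵢ/kT = 0, 2.2433, 2.5832, 3.9330.
Z = Σ gᵢe^(−Eᵢ/kT) = 1·e^(−0) + 4·e^(−2.2433) + 3·e^(−2.5832) + 2·e^(−3.9330) = 1.0000 + 0.42443 + 0.22660 + 0.039170 = 1.6902.
P₀ = g₀ e^(−E₀/kT) / Z = 1.0000/1.6902 = 0.592.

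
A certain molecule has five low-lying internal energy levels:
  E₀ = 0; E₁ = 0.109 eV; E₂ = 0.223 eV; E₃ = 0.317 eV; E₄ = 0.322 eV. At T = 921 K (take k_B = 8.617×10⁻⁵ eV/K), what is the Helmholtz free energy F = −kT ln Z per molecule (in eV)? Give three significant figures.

-0.0238 eV

k_BT = 8.617×10⁻⁵ × 921 K = 0.079363 eV.
Eᵢ/kT = 0, 1.3734, 2.8099, 3.9943, 4.0573.
Z = Σ e^(−Eᵢ/kT) = e^(−0) + e^(−1.3734) + e^(−2.8099) + e^(−3.9943) + e^(−4.0573) = 1.0000 + 0.25324 + 0.060211 + 0.018420 + 0.017296 = 1.3492.
F = −kT ln Z = −0.079363 × ln(1.3492) = −0.079363 × 0.29951 = -0.0238 eV.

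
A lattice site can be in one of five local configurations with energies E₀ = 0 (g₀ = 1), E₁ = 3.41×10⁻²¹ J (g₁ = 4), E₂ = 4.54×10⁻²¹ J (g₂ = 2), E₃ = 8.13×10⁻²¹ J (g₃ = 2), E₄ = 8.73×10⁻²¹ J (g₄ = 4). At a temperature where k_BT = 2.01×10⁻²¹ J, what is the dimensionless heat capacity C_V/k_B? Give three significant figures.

Eᵢ/kT = 0, 1.6965, 2.2587, 4.0448, 4.3433.
Z = Σ gᵢe^(−Eᵢ/kT) = 1·e^(−0) + 4·e^(−1.6965) + 2·e^(−2.2587) + 2·e^(−4.0448) + 4·e^(−4.3433) = 1.0000 + 0.73330 + 0.20897 + 0.035026 + 0.051974 = 2.0293.
⟨E⟩ = 2.0637, ⟨E²⟩ = 9.4172.
C_V/k_B = (⟨E²⟩ − ⟨E⟩²)/(kT)² = (9.4172 − 4.2589)/4.0401 = 1.28.

1.28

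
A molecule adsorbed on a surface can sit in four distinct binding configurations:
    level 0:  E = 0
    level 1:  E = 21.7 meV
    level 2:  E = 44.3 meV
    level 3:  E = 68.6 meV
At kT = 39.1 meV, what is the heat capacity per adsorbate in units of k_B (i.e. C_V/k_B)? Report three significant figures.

Eᵢ/kT = 0, 0.55499, 1.1330, 1.7545.
Z = Σ e^(−Eᵢ/kT) = e^(−0) + e^(−0.55499) + e^(−1.1330) + e^(−1.7545) = 1.0000 + 0.57408 + 0.32207 + 0.17299 = 2.0691.
⟨E⟩ = 18.652 meV, ⟨E²⟩ = 829.57 meV².
C_V/k_B = (⟨E²⟩ − ⟨E⟩²)/(kT)² = (829.57 − 347.90)/1528.8 = 0.315.

0.315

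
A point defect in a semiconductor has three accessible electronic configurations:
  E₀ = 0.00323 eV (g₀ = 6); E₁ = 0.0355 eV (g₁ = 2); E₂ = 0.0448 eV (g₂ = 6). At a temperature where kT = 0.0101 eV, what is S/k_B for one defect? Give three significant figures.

1.93

Eᵢ/kT = 0.31980, 3.5149, 4.4356.
Z = Σ gᵢe^(−Eᵢ/kT) = 6·e^(−0.31980) + 2·e^(−3.5149) + 6·e^(−4.4356) = 4.3578 + 0.059502 + 0.071088 = 4.4884.
⟨E⟩ = Σ EᵢPᵢ = 0.0043162 eV.
S/k_B = ln Z + ⟨E⟩/kT = ln(4.4884) + 0.0043162/0.0101 = 1.5015 + 0.42735 = 1.93.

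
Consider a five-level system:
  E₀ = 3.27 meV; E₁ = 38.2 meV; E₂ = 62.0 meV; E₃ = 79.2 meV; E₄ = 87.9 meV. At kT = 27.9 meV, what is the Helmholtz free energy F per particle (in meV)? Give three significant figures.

-8.44 meV

Eᵢ/kT = 0.11720, 1.3692, 2.2222, 2.8387, 3.1505.
Z = Σ e^(−Eᵢ/kT) = e^(−0.11720) + e^(−1.3692) + e^(−2.2222) + e^(−2.8387) + e^(−3.1505) = 0.88941 + 0.25431 + 0.10837 + 0.058502 + 0.042831 = 1.3534.
F = −kT ln Z = −27.9 × ln(1.3534) = −27.9 × 0.30262 = -8.44 meV.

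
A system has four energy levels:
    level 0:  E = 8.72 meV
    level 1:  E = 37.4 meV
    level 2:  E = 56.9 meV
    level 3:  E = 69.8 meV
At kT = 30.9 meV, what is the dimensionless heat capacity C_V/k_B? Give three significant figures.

0.490

Eᵢ/kT = 0.28220, 1.2104, 1.8414, 2.2589.
Z = Σ e^(−Eᵢ/kT) = e^(−0.28220) + e^(−1.2104) + e^(−1.8414) + e^(−2.2589) = 0.75412 + 0.29808 + 0.15860 + 0.10447 = 1.3153.
⟨E⟩ = 25.880 meV, ⟨E²⟩ = 1138.0 meV².
C_V/k_B = (⟨E²⟩ − ⟨E⟩²)/(kT)² = (1138.0 − 669.77)/954.81 = 0.490.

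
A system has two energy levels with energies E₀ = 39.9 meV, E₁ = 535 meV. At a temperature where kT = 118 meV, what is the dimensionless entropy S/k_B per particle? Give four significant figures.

0.07719

Eᵢ/kT = 0.338136, 4.53390.
Z = Σ e^(−Eᵢ/kT) = e^(−0.338136) + e^(−4.53390) = 0.713098 + 0.0107387 = 0.723837.
⟨E⟩ = Σ EᵢPᵢ = 47.2452 meV.
S/k_B = ln Z + ⟨E⟩/kT = ln(0.723837) + 47.2452/118 = -0.323189 + 0.400383 = 0.07719.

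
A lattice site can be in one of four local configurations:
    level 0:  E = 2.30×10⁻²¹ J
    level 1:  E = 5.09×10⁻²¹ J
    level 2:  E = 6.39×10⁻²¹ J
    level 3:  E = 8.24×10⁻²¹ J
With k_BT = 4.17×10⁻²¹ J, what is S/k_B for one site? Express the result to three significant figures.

1.25

Eᵢ/kT = 0.55156, 1.2206, 1.5324, 1.9760.
Z = Σ e^(−Eᵢ/kT) = e^(−0.55156) + e^(−1.2206) + e^(−1.5324) + e^(−1.9760) = 0.57605 + 0.29505 + 0.21602 + 0.13862 = 1.2257.
⟨E⟩ = Σ EᵢPᵢ = 4.3643 ×10⁻²¹ J.
S/k_B = ln Z + ⟨E⟩/kT = ln(1.2257) + 4.3643/4.17 = 0.20351 + 1.0466 = 1.25.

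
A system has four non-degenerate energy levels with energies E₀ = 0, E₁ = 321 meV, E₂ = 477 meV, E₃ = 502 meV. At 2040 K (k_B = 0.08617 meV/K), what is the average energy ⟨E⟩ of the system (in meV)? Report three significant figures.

k_BT = 0.08617 × 2040 K = 175.79 meV.
Eᵢ/kT = 0, 1.8260, 2.7135, 2.8557.
Z = Σ e^(−Eᵢ/kT) = e^(−0) + e^(−1.8260) + e^(−2.7135) + e^(−2.8557) = 1.0000 + 0.16106 + 0.066304 + 0.057516 = 1.2849.
⟨E⟩ = Σ Eᵢ e^(−Eᵢ/kT) / Z = (0·1.0000 + 321·0.16106 + 477·0.066304 + 502·0.057516) / 1.2849 = 87.3 meV.

87.3 meV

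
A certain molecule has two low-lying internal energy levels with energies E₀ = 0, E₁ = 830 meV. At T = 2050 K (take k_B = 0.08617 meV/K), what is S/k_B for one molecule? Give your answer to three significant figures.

0.0515

k_BT = 0.08617 × 2050 K = 176.65 meV.
Eᵢ/kT = 0, 4.6986.
Z = Σ e^(−Eᵢ/kT) = e^(−0) + e^(−4.6986) = 1.0000 + 0.0091080 = 1.0091.
⟨E⟩ = Σ EᵢPᵢ = 7.4915 meV.
S/k_B = ln Z + ⟨E⟩/kT = ln(1.0091) + 7.4915/176.65 = 0.0090588 + 0.042409 = 0.0515.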